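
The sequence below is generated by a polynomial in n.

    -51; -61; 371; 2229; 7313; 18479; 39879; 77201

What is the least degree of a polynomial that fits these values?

5

First differences: -10, 432, 1858, 5084, 11166, 21400, 37322
Second differences: 442, 1426, 3226, 6082, 10234, 15922
Third differences: 984, 1800, 2856, 4152, 5688
Fourth differences: 816, 1056, 1296, 1536
Fifth differences: 240, 240, 240
The fifth differences are constant, so the polynomial has degree 5.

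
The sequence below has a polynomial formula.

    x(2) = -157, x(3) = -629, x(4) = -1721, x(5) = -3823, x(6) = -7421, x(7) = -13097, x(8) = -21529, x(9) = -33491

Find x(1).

-11

Δ: -472  -1092  -2102  -3598  -5676  -8432  -11962
Δ²: -620  -1010  -1496  -2078  -2756  -3530
Δ³: -390  -486  -582  -678  -774
Δ⁴: -96  -96  -96  -96
The fourth differences are constant at -96.
Work back: -390 + 96 = -294;  -620 + 294 = -326;  -472 + 326 = -146;  -157 + 146 = -11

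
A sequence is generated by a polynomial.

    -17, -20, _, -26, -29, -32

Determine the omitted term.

Using the last 3 terms:
D1: -3, -3
Constant first difference = -3.
Extend backward: -26 + 3 = -23

-23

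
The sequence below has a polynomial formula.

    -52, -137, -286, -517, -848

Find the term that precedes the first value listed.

First differences: -85  -149  -231  -331
Second differences: -64  -82  -100
Third differences: -18  -18
The third differences are constant at -18.
Work back: -64 + 18 = -46;  -85 + 46 = -39;  -52 + 39 = -13

-13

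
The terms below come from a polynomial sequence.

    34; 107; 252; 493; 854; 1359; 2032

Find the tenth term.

Δ: 73, 145, 241, 361, 505, 673
Δ²: 72, 96, 120, 144, 168
Δ³: 24, 24, 24, 24
The third differences are constant (24).
168 + 24 = 192;  673 + 192 = 865;  2032 + 865 = 2897
192 + 24 = 216;  865 + 216 = 1081;  2897 + 1081 = 3978
216 + 24 = 240;  1081 + 240 = 1321;  3978 + 1321 = 5299

5299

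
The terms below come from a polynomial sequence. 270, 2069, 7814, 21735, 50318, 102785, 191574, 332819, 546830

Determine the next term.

D1: 1799  5745  13921  28583  52467  88789  141245  214011
D2: 3946  8176  14662  23884  36322  52456  72766
D3: 4230  6486  9222  12438  16134  20310
D4: 2256  2736  3216  3696  4176
D5: 480  480  480  480
The fifth differences are constant (480).
4176 + 480 = 4656;  20310 + 4656 = 24966;  72766 + 24966 = 97732;  214011 + 97732 = 311743;  546830 + 311743 = 858573

858573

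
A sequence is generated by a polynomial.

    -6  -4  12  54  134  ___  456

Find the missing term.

264

Using the first 5 terms:
D1: 2  16  42  80
D2: 14  26  38
D3: 12  12
Constant third difference = 12.
Extend forward: 38 + 12 = 50;  80 + 50 = 130;  134 + 130 = 264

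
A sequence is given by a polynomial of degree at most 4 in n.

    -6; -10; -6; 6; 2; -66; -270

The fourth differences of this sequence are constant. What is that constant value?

-24

D1: -4, 4, 12, -4, -68, -204
D2: 8, 8, -16, -64, -136
D3: 0, -24, -48, -72
D4: -24, -24, -24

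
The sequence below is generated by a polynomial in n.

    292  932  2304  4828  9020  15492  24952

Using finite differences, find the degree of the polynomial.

4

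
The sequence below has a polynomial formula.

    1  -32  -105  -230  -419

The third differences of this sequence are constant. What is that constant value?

-12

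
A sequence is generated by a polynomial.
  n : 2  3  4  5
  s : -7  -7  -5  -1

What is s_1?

-5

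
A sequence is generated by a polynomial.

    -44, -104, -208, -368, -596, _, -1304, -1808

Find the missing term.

-904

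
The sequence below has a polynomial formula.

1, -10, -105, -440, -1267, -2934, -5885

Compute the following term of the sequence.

-10660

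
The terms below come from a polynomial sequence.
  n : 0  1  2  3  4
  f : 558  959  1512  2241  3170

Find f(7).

Δ: 401  553  729  929
Δ²: 152  176  200
Δ³: 24  24
Constant third difference = 24, so extend:
200 + 24 = 224;  929 + 224 = 1153;  3170 + 1153 = 4323
224 + 24 = 248;  1153 + 248 = 1401;  4323 + 1401 = 5724
248 + 24 = 272;  1401 + 272 = 1673;  5724 + 1673 = 7397

7397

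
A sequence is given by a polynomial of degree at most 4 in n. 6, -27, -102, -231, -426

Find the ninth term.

First differences: -33 , -75 , -129 , -195
Second differences: -42 , -54 , -66
Third differences: -12 , -12
Constant third difference = -12, so extend:
-66 − 12 = -78;  -195 − 78 = -273;  -426 − 273 = -699
-78 − 12 = -90;  -273 − 90 = -363;  -699 − 363 = -1062
-90 − 12 = -102;  -363 − 102 = -465;  -1062 − 465 = -1527
-102 − 12 = -114;  -465 − 114 = -579;  -1527 − 579 = -2106

-2106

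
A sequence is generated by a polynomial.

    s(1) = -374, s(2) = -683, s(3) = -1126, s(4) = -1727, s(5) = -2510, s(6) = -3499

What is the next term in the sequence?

-4718

First differences: -309, -443, -601, -783, -989
Second differences: -134, -158, -182, -206
Third differences: -24, -24, -24
The third differences are constant (-24).
-206 − 24 = -230;  -989 − 230 = -1219;  -3499 − 1219 = -4718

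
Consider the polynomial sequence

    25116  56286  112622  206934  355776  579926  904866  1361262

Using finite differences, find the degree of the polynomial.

31170, 56336, 94312, 148842, 224150, 324940, 456396
25166, 37976, 54530, 75308, 100790, 131456
12810, 16554, 20778, 25482, 30666
3744, 4224, 4704, 5184
480, 480, 480
The fifth differences are constant, so the polynomial has degree 5.

5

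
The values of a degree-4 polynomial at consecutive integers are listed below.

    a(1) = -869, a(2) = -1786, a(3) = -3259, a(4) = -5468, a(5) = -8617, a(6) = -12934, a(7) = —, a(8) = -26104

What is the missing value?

-18671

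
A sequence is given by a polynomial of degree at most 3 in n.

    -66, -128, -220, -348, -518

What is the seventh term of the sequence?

-1008

-62, -92, -128, -170
-30, -36, -42
-6, -6
The third differences are constant (-6).
-42 − 6 = -48;  -170 − 48 = -218;  -518 − 218 = -736
-48 − 6 = -54;  -218 − 54 = -272;  -736 − 272 = -1008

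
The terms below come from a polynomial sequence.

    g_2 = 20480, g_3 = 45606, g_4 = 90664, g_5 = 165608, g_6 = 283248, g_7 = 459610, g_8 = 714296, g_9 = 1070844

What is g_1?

7828

First differences: 25126, 45058, 74944, 117640, 176362, 254686, 356548
Second differences: 19932, 29886, 42696, 58722, 78324, 101862
Third differences: 9954, 12810, 16026, 19602, 23538
Fourth differences: 2856, 3216, 3576, 3936
Fifth differences: 360, 360, 360
The fifth differences are constant at 360.
Work back: 2856 − 360 = 2496;  9954 − 2496 = 7458;  19932 − 7458 = 12474;  25126 − 12474 = 12652;  20480 − 12652 = 7828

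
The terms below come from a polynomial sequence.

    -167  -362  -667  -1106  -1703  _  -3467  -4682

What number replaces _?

Using the first 5 terms:
Δ: -195  -305  -439  -597
Δ²: -110  -134  -158
Δ³: -24  -24
Constant third difference = -24.
Extend forward: -158 − 24 = -182;  -597 − 182 = -779;  -1703 − 779 = -2482

-2482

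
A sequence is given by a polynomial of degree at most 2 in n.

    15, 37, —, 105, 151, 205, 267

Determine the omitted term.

Using the last 4 terms:
46  54  62
8  8
Constant second difference = 8.
Extend backward: 46 − 8 = 38;  105 − 38 = 67

67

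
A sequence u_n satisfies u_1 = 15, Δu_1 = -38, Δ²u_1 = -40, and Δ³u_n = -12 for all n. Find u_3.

-101

Build the table forward from the leading diagonal:
Δ³: -12, -12, -12
Δ²: -40, -52, -64
Δ: -38, -78, -130
u: 15, -23, -101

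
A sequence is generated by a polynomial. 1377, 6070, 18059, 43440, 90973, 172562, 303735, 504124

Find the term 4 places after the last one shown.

First differences: 4693, 11989, 25381, 47533, 81589, 131173, 200389
Second differences: 7296, 13392, 22152, 34056, 49584, 69216
Third differences: 6096, 8760, 11904, 15528, 19632
Fourth differences: 2664, 3144, 3624, 4104
Fifth differences: 480, 480, 480
The fifth differences are constant (480).
4104 + 480 = 4584;  19632 + 4584 = 24216;  69216 + 24216 = 93432;  200389 + 93432 = 293821;  504124 + 293821 = 797945
4584 + 480 = 5064;  24216 + 5064 = 29280;  93432 + 29280 = 122712;  293821 + 122712 = 416533;  797945 + 416533 = 1214478
5064 + 480 = 5544;  29280 + 5544 = 34824;  122712 + 34824 = 157536;  416533 + 157536 = 574069;  1214478 + 574069 = 1788547
5544 + 480 = 6024;  34824 + 6024 = 40848;  157536 + 40848 = 198384;  574069 + 198384 = 772453;  1788547 + 772453 = 2561000

2561000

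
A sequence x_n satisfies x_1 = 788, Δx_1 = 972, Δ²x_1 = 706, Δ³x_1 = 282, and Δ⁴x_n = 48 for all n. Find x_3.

Build the table forward from the leading diagonal:
Fourth differences: 48, 48, 48
Third differences: 282, 330, 378
Second differences: 706, 988, 1318
First differences: 972, 1678, 2666
x: 788, 1760, 3438

3438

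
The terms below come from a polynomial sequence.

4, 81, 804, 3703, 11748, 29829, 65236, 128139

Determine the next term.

77, 723, 2899, 8045, 18081, 35407, 62903
646, 2176, 5146, 10036, 17326, 27496
1530, 2970, 4890, 7290, 10170
1440, 1920, 2400, 2880
480, 480, 480
Fifth differences constant at 480.
2880 + 480 = 3360;  10170 + 3360 = 13530;  27496 + 13530 = 41026;  62903 + 41026 = 103929;  128139 + 103929 = 232068

232068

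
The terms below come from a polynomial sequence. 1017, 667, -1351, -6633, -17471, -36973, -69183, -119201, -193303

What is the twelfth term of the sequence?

-643033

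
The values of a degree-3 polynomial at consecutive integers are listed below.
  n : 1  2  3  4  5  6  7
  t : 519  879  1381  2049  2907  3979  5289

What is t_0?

D1: 360  502  668  858  1072  1310
D2: 142  166  190  214  238
D3: 24  24  24  24
The third differences are constant at 24.
Work back: 142 − 24 = 118;  360 − 118 = 242;  519 − 242 = 277

277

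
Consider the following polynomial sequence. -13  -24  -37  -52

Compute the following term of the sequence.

D1: -11, -13, -15
D2: -2, -2
The second differences are constant (-2).
-15 − 2 = -17;  -52 − 17 = -69

-69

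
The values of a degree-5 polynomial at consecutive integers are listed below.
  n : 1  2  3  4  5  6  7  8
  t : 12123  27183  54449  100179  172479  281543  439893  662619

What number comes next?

15060, 27266, 45730, 72300, 109064, 158350, 222726
12206, 18464, 26570, 36764, 49286, 64376
6258, 8106, 10194, 12522, 15090
1848, 2088, 2328, 2568
240, 240, 240
The fifth differences are constant (240).
2568 + 240 = 2808;  15090 + 2808 = 17898;  64376 + 17898 = 82274;  222726 + 82274 = 305000;  662619 + 305000 = 967619

967619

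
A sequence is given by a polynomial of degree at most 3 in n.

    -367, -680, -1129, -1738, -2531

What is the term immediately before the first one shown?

-166

First differences: -313, -449, -609, -793
Second differences: -136, -160, -184
Third differences: -24, -24
The third differences are constant at -24.
Work back: -136 + 24 = -112;  -313 + 112 = -201;  -367 + 201 = -166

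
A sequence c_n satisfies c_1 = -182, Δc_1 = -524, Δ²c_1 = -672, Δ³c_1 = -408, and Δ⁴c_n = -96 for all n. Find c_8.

-35602

Build the table forward from the leading diagonal:
Δ⁴: -96, -96, -96, -96, -96, -96, -96, -96
Δ³: -408, -504, -600, -696, -792, -888, -984, -1080
Δ²: -672, -1080, -1584, -2184, -2880, -3672, -4560, -5544
Δ: -524, -1196, -2276, -3860, -6044, -8924, -12596, -17156
c: -182, -706, -1902, -4178, -8038, -14082, -23006, -35602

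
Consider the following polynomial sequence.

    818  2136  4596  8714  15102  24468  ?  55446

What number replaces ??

Using the first 6 terms:
Δ: 1318, 2460, 4118, 6388, 9366
Δ²: 1142, 1658, 2270, 2978
Δ³: 516, 612, 708
Δ⁴: 96, 96
Constant fourth difference = 96.
Extend forward: 708 + 96 = 804;  2978 + 804 = 3782;  9366 + 3782 = 13148;  24468 + 13148 = 37616

37616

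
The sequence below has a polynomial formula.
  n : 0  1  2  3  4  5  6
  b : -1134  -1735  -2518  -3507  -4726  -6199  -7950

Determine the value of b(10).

-18214

-601, -783, -989, -1219, -1473, -1751
-182, -206, -230, -254, -278
-24, -24, -24, -24
The third differences are constant (-24).
-278 − 24 = -302;  -1751 − 302 = -2053;  -7950 − 2053 = -10003
-302 − 24 = -326;  -2053 − 326 = -2379;  -10003 − 2379 = -12382
-326 − 24 = -350;  -2379 − 350 = -2729;  -12382 − 2729 = -15111
-350 − 24 = -374;  -2729 − 374 = -3103;  -15111 − 3103 = -18214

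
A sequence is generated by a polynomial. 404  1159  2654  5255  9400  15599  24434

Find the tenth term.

73655

Δ: 755, 1495, 2601, 4145, 6199, 8835
Δ²: 740, 1106, 1544, 2054, 2636
Δ³: 366, 438, 510, 582
Δ⁴: 72, 72, 72
Fourth differences constant at 72.
582 + 72 = 654;  2636 + 654 = 3290;  8835 + 3290 = 12125;  24434 + 12125 = 36559
654 + 72 = 726;  3290 + 726 = 4016;  12125 + 4016 = 16141;  36559 + 16141 = 52700
726 + 72 = 798;  4016 + 798 = 4814;  16141 + 4814 = 20955;  52700 + 20955 = 73655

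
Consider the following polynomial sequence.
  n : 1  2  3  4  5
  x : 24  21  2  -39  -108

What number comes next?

D1: -3, -19, -41, -69
D2: -16, -22, -28
D3: -6, -6
Third differences constant at -6.
-28 − 6 = -34;  -69 − 34 = -103;  -108 − 103 = -211

-211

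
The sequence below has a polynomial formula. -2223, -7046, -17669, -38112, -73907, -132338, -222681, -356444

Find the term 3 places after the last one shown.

First differences: -4823 , -10623 , -20443 , -35795 , -58431 , -90343 , -133763
Second differences: -5800 , -9820 , -15352 , -22636 , -31912 , -43420
Third differences: -4020 , -5532 , -7284 , -9276 , -11508
Fourth differences: -1512 , -1752 , -1992 , -2232
Fifth differences: -240 , -240 , -240
Constant fifth difference = -240, so extend:
-2232 − 240 = -2472;  -11508 − 2472 = -13980;  -43420 − 13980 = -57400;  -133763 − 57400 = -191163;  -356444 − 191163 = -547607
-2472 − 240 = -2712;  -13980 − 2712 = -16692;  -57400 − 16692 = -74092;  -191163 − 74092 = -265255;  -547607 − 265255 = -812862
-2712 − 240 = -2952;  -16692 − 2952 = -19644;  -74092 − 19644 = -93736;  -265255 − 93736 = -358991;  -812862 − 358991 = -1171853

-1171853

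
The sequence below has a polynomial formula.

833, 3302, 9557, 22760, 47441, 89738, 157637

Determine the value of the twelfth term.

1320272

2469 , 6255 , 13203 , 24681 , 42297 , 67899
3786 , 6948 , 11478 , 17616 , 25602
3162 , 4530 , 6138 , 7986
1368 , 1608 , 1848
240 , 240
Fifth differences constant at 240.
1848 + 240 = 2088;  7986 + 2088 = 10074;  25602 + 10074 = 35676;  67899 + 35676 = 103575;  157637 + 103575 = 261212
2088 + 240 = 2328;  10074 + 2328 = 12402;  35676 + 12402 = 48078;  103575 + 48078 = 151653;  261212 + 151653 = 412865
2328 + 240 = 2568;  12402 + 2568 = 14970;  48078 + 14970 = 63048;  151653 + 63048 = 214701;  412865 + 214701 = 627566
2568 + 240 = 2808;  14970 + 2808 = 17778;  63048 + 17778 = 80826;  214701 + 80826 = 295527;  627566 + 295527 = 923093
2808 + 240 = 3048;  17778 + 3048 = 20826;  80826 + 20826 = 101652;  295527 + 101652 = 397179;  923093 + 397179 = 1320272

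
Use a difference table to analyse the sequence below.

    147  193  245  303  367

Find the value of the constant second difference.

6

Δ: 46, 52, 58, 64
Δ²: 6, 6, 6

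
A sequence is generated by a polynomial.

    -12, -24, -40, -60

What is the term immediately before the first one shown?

-4

Δ: -12, -16, -20
Δ²: -4, -4
The second differences are constant at -4.
Work back: -12 + 4 = -8;  -12 + 8 = -4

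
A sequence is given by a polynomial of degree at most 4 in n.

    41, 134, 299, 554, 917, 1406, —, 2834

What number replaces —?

2039

Using the first 6 terms:
Δ: 93  165  255  363  489
Δ²: 72  90  108  126
Δ³: 18  18  18
Constant third difference = 18.
Extend forward: 126 + 18 = 144;  489 + 144 = 633;  1406 + 633 = 2039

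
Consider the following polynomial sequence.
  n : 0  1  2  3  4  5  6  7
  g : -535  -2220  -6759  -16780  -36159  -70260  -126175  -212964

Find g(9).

-526684

-1685, -4539, -10021, -19379, -34101, -55915, -86789
-2854, -5482, -9358, -14722, -21814, -30874
-2628, -3876, -5364, -7092, -9060
-1248, -1488, -1728, -1968
-240, -240, -240
Constant fifth difference = -240, so extend:
-1968 − 240 = -2208;  -9060 − 2208 = -11268;  -30874 − 11268 = -42142;  -86789 − 42142 = -128931;  -212964 − 128931 = -341895
-2208 − 240 = -2448;  -11268 − 2448 = -13716;  -42142 − 13716 = -55858;  -128931 − 55858 = -184789;  -341895 − 184789 = -526684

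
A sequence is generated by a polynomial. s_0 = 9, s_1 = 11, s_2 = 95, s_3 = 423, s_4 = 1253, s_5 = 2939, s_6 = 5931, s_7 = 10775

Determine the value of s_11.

62951

D1: 2  84  328  830  1686  2992  4844
D2: 82  244  502  856  1306  1852
D3: 162  258  354  450  546
D4: 96  96  96  96
Fourth differences constant at 96.
546 + 96 = 642;  1852 + 642 = 2494;  4844 + 2494 = 7338;  10775 + 7338 = 18113
642 + 96 = 738;  2494 + 738 = 3232;  7338 + 3232 = 10570;  18113 + 10570 = 28683
738 + 96 = 834;  3232 + 834 = 4066;  10570 + 4066 = 14636;  28683 + 14636 = 43319
834 + 96 = 930;  4066 + 930 = 4996;  14636 + 4996 = 19632;  43319 + 19632 = 62951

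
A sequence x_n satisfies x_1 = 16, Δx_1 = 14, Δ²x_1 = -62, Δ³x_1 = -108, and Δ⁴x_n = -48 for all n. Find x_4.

-236

Build the table forward from the leading diagonal:
Fourth differences: -48, -48, -48, -48
Third differences: -108, -156, -204, -252
Second differences: -62, -170, -326, -530
First differences: 14, -48, -218, -544
x: 16, 30, -18, -236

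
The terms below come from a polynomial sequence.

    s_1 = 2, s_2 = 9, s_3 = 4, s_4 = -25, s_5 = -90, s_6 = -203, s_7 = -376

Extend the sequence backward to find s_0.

-5

First differences: 7  -5  -29  -65  -113  -173
Second differences: -12  -24  -36  -48  -60
Third differences: -12  -12  -12  -12
The third differences are constant at -12.
Work back: -12 + 12 = 0;  7 + 0 = 7;  2 − 7 = -5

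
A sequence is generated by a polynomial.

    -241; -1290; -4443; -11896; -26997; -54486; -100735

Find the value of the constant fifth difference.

-240

D1: -1049, -3153, -7453, -15101, -27489, -46249
D2: -2104, -4300, -7648, -12388, -18760
D3: -2196, -3348, -4740, -6372
D4: -1152, -1392, -1632
D5: -240, -240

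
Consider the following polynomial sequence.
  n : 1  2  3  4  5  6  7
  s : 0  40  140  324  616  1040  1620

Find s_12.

7700

Δ: 40, 100, 184, 292, 424, 580
Δ²: 60, 84, 108, 132, 156
Δ³: 24, 24, 24, 24
The third differences are constant (24).
156 + 24 = 180;  580 + 180 = 760;  1620 + 760 = 2380
180 + 24 = 204;  760 + 204 = 964;  2380 + 964 = 3344
204 + 24 = 228;  964 + 228 = 1192;  3344 + 1192 = 4536
228 + 24 = 252;  1192 + 252 = 1444;  4536 + 1444 = 5980
252 + 24 = 276;  1444 + 276 = 1720;  5980 + 1720 = 7700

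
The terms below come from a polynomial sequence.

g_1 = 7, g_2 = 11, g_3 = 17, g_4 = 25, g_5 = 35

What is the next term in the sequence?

D1: 4 , 6 , 8 , 10
D2: 2 , 2 , 2
The second differences are constant (2).
10 + 2 = 12;  35 + 12 = 47

47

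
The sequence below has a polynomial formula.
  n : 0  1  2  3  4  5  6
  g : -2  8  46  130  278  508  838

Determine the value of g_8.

1870

D1: 10, 38, 84, 148, 230, 330
D2: 28, 46, 64, 82, 100
D3: 18, 18, 18, 18
Third differences constant at 18.
100 + 18 = 118;  330 + 118 = 448;  838 + 448 = 1286
118 + 18 = 136;  448 + 136 = 584;  1286 + 584 = 1870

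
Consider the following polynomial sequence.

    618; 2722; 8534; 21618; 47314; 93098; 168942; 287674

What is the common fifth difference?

First differences: 2104, 5812, 13084, 25696, 45784, 75844, 118732
Second differences: 3708, 7272, 12612, 20088, 30060, 42888
Third differences: 3564, 5340, 7476, 9972, 12828
Fourth differences: 1776, 2136, 2496, 2856
Fifth differences: 360, 360, 360

360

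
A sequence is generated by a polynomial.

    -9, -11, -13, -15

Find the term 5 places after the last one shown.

First differences: -2, -2, -2
Constant first difference = -2, so extend:
-15 − 2 = -17
-17 − 2 = -19
-19 − 2 = -21
-21 − 2 = -23
-23 − 2 = -25

-25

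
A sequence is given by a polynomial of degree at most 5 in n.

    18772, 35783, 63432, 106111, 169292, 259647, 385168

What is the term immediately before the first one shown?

First differences: 17011  27649  42679  63181  90355  125521
Second differences: 10638  15030  20502  27174  35166
Third differences: 4392  5472  6672  7992
Fourth differences: 1080  1200  1320
Fifth differences: 120  120
The fifth differences are constant at 120.
Work back: 1080 − 120 = 960;  4392 − 960 = 3432;  10638 − 3432 = 7206;  17011 − 7206 = 9805;  18772 − 9805 = 8967

8967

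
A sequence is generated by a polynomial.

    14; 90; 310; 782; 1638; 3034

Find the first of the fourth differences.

First differences: 76, 220, 472, 856, 1396
Second differences: 144, 252, 384, 540
Third differences: 108, 132, 156
Fourth differences: 24, 24

24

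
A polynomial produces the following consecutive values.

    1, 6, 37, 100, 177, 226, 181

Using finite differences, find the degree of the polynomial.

D1: 5, 31, 63, 77, 49, -45
D2: 26, 32, 14, -28, -94
D3: 6, -18, -42, -66
D4: -24, -24, -24
The fourth differences are constant, so the polynomial has degree 4.

4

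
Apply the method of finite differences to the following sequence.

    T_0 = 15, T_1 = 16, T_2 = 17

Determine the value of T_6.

21

D1: 1, 1
Constant first difference = 1, so extend:
17 + 1 = 18
18 + 1 = 19
19 + 1 = 20
20 + 1 = 21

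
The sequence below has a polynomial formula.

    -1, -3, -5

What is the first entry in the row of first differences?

D1: -2, -2

-2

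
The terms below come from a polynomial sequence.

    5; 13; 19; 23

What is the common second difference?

-2

D1: 8, 6, 4
D2: -2, -2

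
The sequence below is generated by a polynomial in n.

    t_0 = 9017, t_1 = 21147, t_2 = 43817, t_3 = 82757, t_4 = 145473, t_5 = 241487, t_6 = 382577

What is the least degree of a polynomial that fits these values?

5

12130, 22670, 38940, 62716, 96014, 141090
10540, 16270, 23776, 33298, 45076
5730, 7506, 9522, 11778
1776, 2016, 2256
240, 240
The fifth differences are constant, so the polynomial has degree 5.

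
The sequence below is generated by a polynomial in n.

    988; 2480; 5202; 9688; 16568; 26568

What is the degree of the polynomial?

1492, 2722, 4486, 6880, 10000
1230, 1764, 2394, 3120
534, 630, 726
96, 96
The fourth differences are constant, so the polynomial has degree 4.

4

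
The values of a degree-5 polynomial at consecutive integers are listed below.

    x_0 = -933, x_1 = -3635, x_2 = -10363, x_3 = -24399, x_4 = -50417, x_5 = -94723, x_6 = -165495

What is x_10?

-2702 , -6728 , -14036 , -26018 , -44306 , -70772
-4026 , -7308 , -11982 , -18288 , -26466
-3282 , -4674 , -6306 , -8178
-1392 , -1632 , -1872
-240 , -240
The fifth differences are constant (-240).
-1872 − 240 = -2112;  -8178 − 2112 = -10290;  -26466 − 10290 = -36756;  -70772 − 36756 = -107528;  -165495 − 107528 = -273023
-2112 − 240 = -2352;  -10290 − 2352 = -12642;  -36756 − 12642 = -49398;  -107528 − 49398 = -156926;  -273023 − 156926 = -429949
-2352 − 240 = -2592;  -12642 − 2592 = -15234;  -49398 − 15234 = -64632;  -156926 − 64632 = -221558;  -429949 − 221558 = -651507
-2592 − 240 = -2832;  -15234 − 2832 = -18066;  -64632 − 18066 = -82698;  -221558 − 82698 = -304256;  -651507 − 304256 = -955763

-955763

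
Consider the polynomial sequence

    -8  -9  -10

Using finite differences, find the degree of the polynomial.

1

Δ: -1, -1
The first differences are constant, so the polynomial has degree 1.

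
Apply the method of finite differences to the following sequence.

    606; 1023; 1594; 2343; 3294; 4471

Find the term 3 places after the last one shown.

9598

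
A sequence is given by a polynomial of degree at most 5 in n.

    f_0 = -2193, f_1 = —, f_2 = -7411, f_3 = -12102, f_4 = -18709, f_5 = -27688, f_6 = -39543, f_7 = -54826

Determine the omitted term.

Using the last 6 terms:
Δ: -4691, -6607, -8979, -11855, -15283
Δ²: -1916, -2372, -2876, -3428
Δ³: -456, -504, -552
Δ⁴: -48, -48
Constant fourth difference = -48.
Extend backward: -456 + 48 = -408;  -1916 + 408 = -1508;  -4691 + 1508 = -3183;  -7411 + 3183 = -4228

-4228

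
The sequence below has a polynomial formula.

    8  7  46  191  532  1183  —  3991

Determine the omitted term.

2282

Using the first 6 terms:
D1: -1  39  145  341  651
D2: 40  106  196  310
D3: 66  90  114
D4: 24  24
Constant fourth difference = 24.
Extend forward: 114 + 24 = 138;  310 + 138 = 448;  651 + 448 = 1099;  1183 + 1099 = 2282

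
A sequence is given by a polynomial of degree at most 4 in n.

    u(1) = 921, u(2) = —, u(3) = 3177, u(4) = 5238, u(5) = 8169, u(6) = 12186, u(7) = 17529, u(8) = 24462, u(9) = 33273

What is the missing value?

1794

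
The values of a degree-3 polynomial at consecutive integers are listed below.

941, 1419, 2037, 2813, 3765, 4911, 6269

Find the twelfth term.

16869

478 , 618 , 776 , 952 , 1146 , 1358
140 , 158 , 176 , 194 , 212
18 , 18 , 18 , 18
The third differences are constant (18).
212 + 18 = 230;  1358 + 230 = 1588;  6269 + 1588 = 7857
230 + 18 = 248;  1588 + 248 = 1836;  7857 + 1836 = 9693
248 + 18 = 266;  1836 + 266 = 2102;  9693 + 2102 = 11795
266 + 18 = 284;  2102 + 284 = 2386;  11795 + 2386 = 14181
284 + 18 = 302;  2386 + 302 = 2688;  14181 + 2688 = 16869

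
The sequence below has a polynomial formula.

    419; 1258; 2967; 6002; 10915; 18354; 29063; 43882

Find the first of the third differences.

456

First differences: 839, 1709, 3035, 4913, 7439, 10709, 14819
Second differences: 870, 1326, 1878, 2526, 3270, 4110
Third differences: 456, 552, 648, 744, 840
Fourth differences: 96, 96, 96, 96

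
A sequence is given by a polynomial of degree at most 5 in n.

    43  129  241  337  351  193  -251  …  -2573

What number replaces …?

Using the first 7 terms:
Δ: 86  112  96  14  -158  -444
Δ²: 26  -16  -82  -172  -286
Δ³: -42  -66  -90  -114
Δ⁴: -24  -24  -24
Constant fourth difference = -24.
Extend forward: -114 − 24 = -138;  -286 − 138 = -424;  -444 − 424 = -868;  -251 − 868 = -1119

-1119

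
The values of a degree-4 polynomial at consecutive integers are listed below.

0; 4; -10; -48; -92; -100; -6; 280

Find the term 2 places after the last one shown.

4  -14  -38  -44  -8  94  286
-18  -24  -6  36  102  192
-6  18  42  66  90
24  24  24  24
The fourth differences are constant (24).
90 + 24 = 114;  192 + 114 = 306;  286 + 306 = 592;  280 + 592 = 872
114 + 24 = 138;  306 + 138 = 444;  592 + 444 = 1036;  872 + 1036 = 1908

1908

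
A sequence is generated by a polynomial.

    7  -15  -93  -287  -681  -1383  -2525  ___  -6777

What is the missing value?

-4263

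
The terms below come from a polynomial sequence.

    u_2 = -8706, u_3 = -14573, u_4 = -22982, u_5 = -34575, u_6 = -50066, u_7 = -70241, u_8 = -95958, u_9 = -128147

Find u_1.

-4811

D1: -5867  -8409  -11593  -15491  -20175  -25717  -32189
D2: -2542  -3184  -3898  -4684  -5542  -6472
D3: -642  -714  -786  -858  -930
D4: -72  -72  -72  -72
The fourth differences are constant at -72.
Work back: -642 + 72 = -570;  -2542 + 570 = -1972;  -5867 + 1972 = -3895;  -8706 + 3895 = -4811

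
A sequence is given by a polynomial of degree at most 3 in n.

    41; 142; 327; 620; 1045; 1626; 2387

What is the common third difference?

24

Δ: 101, 185, 293, 425, 581, 761
Δ²: 84, 108, 132, 156, 180
Δ³: 24, 24, 24, 24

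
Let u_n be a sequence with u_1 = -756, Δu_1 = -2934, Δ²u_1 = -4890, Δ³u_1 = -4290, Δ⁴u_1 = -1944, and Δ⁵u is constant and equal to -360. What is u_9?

-557628

Build the table forward from the leading diagonal:
Fifth differences: -360, -360, -360, -360, -360, -360, -360, -360, -360
Fourth differences: -1944, -2304, -2664, -3024, -3384, -3744, -4104, -4464, -4824
Third differences: -4290, -6234, -8538, -11202, -14226, -17610, -21354, -25458, -29922
Second differences: -4890, -9180, -15414, -23952, -35154, -49380, -66990, -88344, -113802
First differences: -2934, -7824, -17004, -32418, -56370, -91524, -140904, -207894, -296238
u: -756, -3690, -11514, -28518, -60936, -117306, -208830, -349734, -557628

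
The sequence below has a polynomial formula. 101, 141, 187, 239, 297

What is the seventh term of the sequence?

First differences: 40  46  52  58
Second differences: 6  6  6
Constant second difference = 6, so extend:
58 + 6 = 64;  297 + 64 = 361
64 + 6 = 70;  361 + 70 = 431

431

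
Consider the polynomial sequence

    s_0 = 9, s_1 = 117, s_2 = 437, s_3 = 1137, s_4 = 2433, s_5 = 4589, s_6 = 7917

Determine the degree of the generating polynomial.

4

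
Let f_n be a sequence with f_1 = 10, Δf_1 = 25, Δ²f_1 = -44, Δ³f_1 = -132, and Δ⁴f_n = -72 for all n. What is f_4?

-179

Build the table forward from the leading diagonal:
D4: -72, -72, -72, -72
D3: -132, -204, -276, -348
D2: -44, -176, -380, -656
D1: 25, -19, -195, -575
f: 10, 35, 16, -179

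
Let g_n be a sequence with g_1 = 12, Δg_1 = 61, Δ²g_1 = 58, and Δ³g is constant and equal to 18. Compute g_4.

387

Build the table forward from the leading diagonal:
Third differences: 18, 18, 18, 18
Second differences: 58, 76, 94, 112
First differences: 61, 119, 195, 289
g: 12, 73, 192, 387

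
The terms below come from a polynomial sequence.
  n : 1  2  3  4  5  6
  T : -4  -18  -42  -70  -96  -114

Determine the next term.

First differences: -14, -24, -28, -26, -18
Second differences: -10, -4, 2, 8
Third differences: 6, 6, 6
The third differences are constant (6).
8 + 6 = 14;  -18 + 14 = -4;  -114 − 4 = -118

-118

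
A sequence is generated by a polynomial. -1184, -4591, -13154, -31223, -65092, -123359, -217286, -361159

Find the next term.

-572648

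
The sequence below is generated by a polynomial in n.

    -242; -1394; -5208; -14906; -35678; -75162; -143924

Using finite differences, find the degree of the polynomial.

D1: -1152, -3814, -9698, -20772, -39484, -68762
D2: -2662, -5884, -11074, -18712, -29278
D3: -3222, -5190, -7638, -10566
D4: -1968, -2448, -2928
D5: -480, -480
The fifth differences are constant, so the polynomial has degree 5.

5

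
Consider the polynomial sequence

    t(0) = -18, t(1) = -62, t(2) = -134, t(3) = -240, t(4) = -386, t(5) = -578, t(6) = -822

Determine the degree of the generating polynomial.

-44, -72, -106, -146, -192, -244
-28, -34, -40, -46, -52
-6, -6, -6, -6
The third differences are constant, so the polynomial has degree 3.

3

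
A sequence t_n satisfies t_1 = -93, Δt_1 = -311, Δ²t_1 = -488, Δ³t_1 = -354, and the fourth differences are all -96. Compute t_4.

-2844

Build the table forward from the leading diagonal:
Δ⁴: -96  -96  -96  -96
Δ³: -354  -450  -546  -642
Δ²: -488  -842  -1292  -1838
Δ: -311  -799  -1641  -2933
t: -93  -404  -1203  -2844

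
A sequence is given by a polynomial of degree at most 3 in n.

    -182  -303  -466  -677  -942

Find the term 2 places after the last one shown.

-1658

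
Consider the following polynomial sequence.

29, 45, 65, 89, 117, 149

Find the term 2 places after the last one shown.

225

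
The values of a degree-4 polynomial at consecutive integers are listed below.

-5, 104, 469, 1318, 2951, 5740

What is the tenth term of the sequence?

38416

First differences: 109  365  849  1633  2789
Second differences: 256  484  784  1156
Third differences: 228  300  372
Fourth differences: 72  72
Fourth differences constant at 72.
372 + 72 = 444;  1156 + 444 = 1600;  2789 + 1600 = 4389;  5740 + 4389 = 10129
444 + 72 = 516;  1600 + 516 = 2116;  4389 + 2116 = 6505;  10129 + 6505 = 16634
516 + 72 = 588;  2116 + 588 = 2704;  6505 + 2704 = 9209;  16634 + 9209 = 25843
588 + 72 = 660;  2704 + 660 = 3364;  9209 + 3364 = 12573;  25843 + 12573 = 38416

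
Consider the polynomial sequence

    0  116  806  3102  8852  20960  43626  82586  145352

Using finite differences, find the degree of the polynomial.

5

First differences: 116, 690, 2296, 5750, 12108, 22666, 38960, 62766
Second differences: 574, 1606, 3454, 6358, 10558, 16294, 23806
Third differences: 1032, 1848, 2904, 4200, 5736, 7512
Fourth differences: 816, 1056, 1296, 1536, 1776
Fifth differences: 240, 240, 240, 240
The fifth differences are constant, so the polynomial has degree 5.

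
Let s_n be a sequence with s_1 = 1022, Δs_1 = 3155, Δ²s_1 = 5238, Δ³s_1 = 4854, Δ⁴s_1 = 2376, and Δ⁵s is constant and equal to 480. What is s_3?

12570

Build the table forward from the leading diagonal:
D5: 480, 480, 480
D4: 2376, 2856, 3336
D3: 4854, 7230, 10086
D2: 5238, 10092, 17322
D1: 3155, 8393, 18485
s: 1022, 4177, 12570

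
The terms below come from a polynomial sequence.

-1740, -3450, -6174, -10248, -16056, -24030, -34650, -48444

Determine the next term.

Δ: -1710 , -2724 , -4074 , -5808 , -7974 , -10620 , -13794
Δ²: -1014 , -1350 , -1734 , -2166 , -2646 , -3174
Δ³: -336 , -384 , -432 , -480 , -528
Δ⁴: -48 , -48 , -48 , -48
Fourth differences constant at -48.
-528 − 48 = -576;  -3174 − 576 = -3750;  -13794 − 3750 = -17544;  -48444 − 17544 = -65988

-65988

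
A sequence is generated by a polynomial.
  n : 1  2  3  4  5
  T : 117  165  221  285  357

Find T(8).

621

First differences: 48  56  64  72
Second differences: 8  8  8
Second differences constant at 8.
72 + 8 = 80;  357 + 80 = 437
80 + 8 = 88;  437 + 88 = 525
88 + 8 = 96;  525 + 96 = 621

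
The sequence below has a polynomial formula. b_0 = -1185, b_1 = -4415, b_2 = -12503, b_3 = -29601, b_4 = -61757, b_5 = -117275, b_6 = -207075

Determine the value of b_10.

Δ: -3230, -8088, -17098, -32156, -55518, -89800
Δ²: -4858, -9010, -15058, -23362, -34282
Δ³: -4152, -6048, -8304, -10920
Δ⁴: -1896, -2256, -2616
Δ⁵: -360, -360
Constant fifth difference = -360, so extend:
-2616 − 360 = -2976;  -10920 − 2976 = -13896;  -34282 − 13896 = -48178;  -89800 − 48178 = -137978;  -207075 − 137978 = -345053
-2976 − 360 = -3336;  -13896 − 3336 = -17232;  -48178 − 17232 = -65410;  -137978 − 65410 = -203388;  -345053 − 203388 = -548441
-3336 − 360 = -3696;  -17232 − 3696 = -20928;  -65410 − 20928 = -86338;  -203388 − 86338 = -289726;  -548441 − 289726 = -838167
-3696 − 360 = -4056;  -20928 − 4056 = -24984;  -86338 − 24984 = -111322;  -289726 − 111322 = -401048;  -838167 − 401048 = -1239215

-1239215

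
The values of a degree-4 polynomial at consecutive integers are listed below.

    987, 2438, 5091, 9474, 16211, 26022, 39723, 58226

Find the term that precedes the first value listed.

306

D1: 1451, 2653, 4383, 6737, 9811, 13701, 18503
D2: 1202, 1730, 2354, 3074, 3890, 4802
D3: 528, 624, 720, 816, 912
D4: 96, 96, 96, 96
The fourth differences are constant at 96.
Work back: 528 − 96 = 432;  1202 − 432 = 770;  1451 − 770 = 681;  987 − 681 = 306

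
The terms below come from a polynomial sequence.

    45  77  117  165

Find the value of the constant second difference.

8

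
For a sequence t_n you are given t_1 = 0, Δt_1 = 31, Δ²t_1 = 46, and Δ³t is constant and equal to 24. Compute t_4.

Build the table forward from the leading diagonal:
Δ³: 24, 24, 24, 24
Δ²: 46, 70, 94, 118
Δ: 31, 77, 147, 241
t: 0, 31, 108, 255

255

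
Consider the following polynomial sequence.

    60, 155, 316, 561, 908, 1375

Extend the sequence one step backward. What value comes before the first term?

95, 161, 245, 347, 467
66, 84, 102, 120
18, 18, 18
The third differences are constant at 18.
Work back: 66 − 18 = 48;  95 − 48 = 47;  60 − 47 = 13

13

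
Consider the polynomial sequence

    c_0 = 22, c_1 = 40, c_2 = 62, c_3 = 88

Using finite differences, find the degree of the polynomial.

Δ: 18, 22, 26
Δ²: 4, 4
The second differences are constant, so the polynomial has degree 2.

2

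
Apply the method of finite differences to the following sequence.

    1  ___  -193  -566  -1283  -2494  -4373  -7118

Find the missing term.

-38

Using the last 6 terms:
-373, -717, -1211, -1879, -2745
-344, -494, -668, -866
-150, -174, -198
-24, -24
Constant fourth difference = -24.
Extend backward: -150 + 24 = -126;  -344 + 126 = -218;  -373 + 218 = -155;  -193 + 155 = -38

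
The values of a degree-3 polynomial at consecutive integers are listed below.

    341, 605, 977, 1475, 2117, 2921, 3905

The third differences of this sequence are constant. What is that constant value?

18

Δ: 264, 372, 498, 642, 804, 984
Δ²: 108, 126, 144, 162, 180
Δ³: 18, 18, 18, 18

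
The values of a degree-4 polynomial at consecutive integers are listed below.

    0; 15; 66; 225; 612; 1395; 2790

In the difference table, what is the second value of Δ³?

First differences: 15, 51, 159, 387, 783, 1395
Second differences: 36, 108, 228, 396, 612
Third differences: 72, 120, 168, 216
Fourth differences: 48, 48, 48

120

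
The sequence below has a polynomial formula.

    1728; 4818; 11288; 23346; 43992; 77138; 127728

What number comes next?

First differences: 3090  6470  12058  20646  33146  50590
Second differences: 3380  5588  8588  12500  17444
Third differences: 2208  3000  3912  4944
Fourth differences: 792  912  1032
Fifth differences: 120  120
The fifth differences are constant (120).
1032 + 120 = 1152;  4944 + 1152 = 6096;  17444 + 6096 = 23540;  50590 + 23540 = 74130;  127728 + 74130 = 201858

201858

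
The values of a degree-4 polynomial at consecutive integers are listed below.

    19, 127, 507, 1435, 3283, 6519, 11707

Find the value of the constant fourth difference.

96

D1: 108, 380, 928, 1848, 3236, 5188
D2: 272, 548, 920, 1388, 1952
D3: 276, 372, 468, 564
D4: 96, 96, 96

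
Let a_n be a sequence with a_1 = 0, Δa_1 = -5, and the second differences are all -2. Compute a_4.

-21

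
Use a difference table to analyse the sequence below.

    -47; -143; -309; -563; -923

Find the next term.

-1407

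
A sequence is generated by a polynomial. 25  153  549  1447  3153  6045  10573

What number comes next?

17259

Δ: 128  396  898  1706  2892  4528
Δ²: 268  502  808  1186  1636
Δ³: 234  306  378  450
Δ⁴: 72  72  72
Constant fourth difference = 72, so extend:
450 + 72 = 522;  1636 + 522 = 2158;  4528 + 2158 = 6686;  10573 + 6686 = 17259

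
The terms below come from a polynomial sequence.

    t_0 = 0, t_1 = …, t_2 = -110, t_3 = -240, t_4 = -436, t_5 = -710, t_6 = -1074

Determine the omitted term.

-34

Using the last 5 terms:
First differences: -130  -196  -274  -364
Second differences: -66  -78  -90
Third differences: -12  -12
Constant third difference = -12.
Extend backward: -66 + 12 = -54;  -130 + 54 = -76;  -110 + 76 = -34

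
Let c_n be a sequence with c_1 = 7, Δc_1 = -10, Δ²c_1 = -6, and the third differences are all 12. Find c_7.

97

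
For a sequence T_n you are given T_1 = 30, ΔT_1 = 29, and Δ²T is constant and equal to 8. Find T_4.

141

Build the table forward from the leading diagonal:
Second differences: 8, 8, 8, 8
First differences: 29, 37, 45, 53
T: 30, 59, 96, 141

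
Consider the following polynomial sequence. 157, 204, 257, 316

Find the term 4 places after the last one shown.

612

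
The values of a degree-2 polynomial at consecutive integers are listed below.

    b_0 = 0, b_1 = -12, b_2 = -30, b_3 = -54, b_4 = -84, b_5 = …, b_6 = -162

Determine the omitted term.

Using the first 5 terms:
-12  -18  -24  -30
-6  -6  -6
Constant second difference = -6.
Extend forward: -30 − 6 = -36;  -84 − 36 = -120

-120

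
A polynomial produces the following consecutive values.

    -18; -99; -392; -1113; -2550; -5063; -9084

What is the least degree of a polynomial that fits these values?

4

-81, -293, -721, -1437, -2513, -4021
-212, -428, -716, -1076, -1508
-216, -288, -360, -432
-72, -72, -72
The fourth differences are constant, so the polynomial has degree 4.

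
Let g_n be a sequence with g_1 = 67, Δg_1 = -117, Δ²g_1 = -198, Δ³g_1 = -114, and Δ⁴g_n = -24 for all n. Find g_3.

-365

Build the table forward from the leading diagonal:
Δ⁴: -24  -24  -24
Δ³: -114  -138  -162
Δ²: -198  -312  -450
Δ: -117  -315  -627
g: 67  -50  -365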